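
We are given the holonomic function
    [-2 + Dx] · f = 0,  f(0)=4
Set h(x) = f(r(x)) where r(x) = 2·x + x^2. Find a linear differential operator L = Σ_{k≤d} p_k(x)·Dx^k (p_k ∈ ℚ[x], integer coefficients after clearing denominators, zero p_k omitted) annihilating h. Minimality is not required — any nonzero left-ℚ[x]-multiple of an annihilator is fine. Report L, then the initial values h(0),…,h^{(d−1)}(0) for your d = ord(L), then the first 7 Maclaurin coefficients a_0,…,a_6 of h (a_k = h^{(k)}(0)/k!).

L = (-4 - 4·x) + Dx  (order 1).
h: a_k = 4, 16, 40, 224/3, 344/3, 2272/15, 7984/45, …
ICs: h(0) = 4.

f: a_k = 4, 8, 8, 16/3, 8/3, 16/15, 16/45, …
L₀ from L_f via x↦r, Dx↦r'^{-1}Dx.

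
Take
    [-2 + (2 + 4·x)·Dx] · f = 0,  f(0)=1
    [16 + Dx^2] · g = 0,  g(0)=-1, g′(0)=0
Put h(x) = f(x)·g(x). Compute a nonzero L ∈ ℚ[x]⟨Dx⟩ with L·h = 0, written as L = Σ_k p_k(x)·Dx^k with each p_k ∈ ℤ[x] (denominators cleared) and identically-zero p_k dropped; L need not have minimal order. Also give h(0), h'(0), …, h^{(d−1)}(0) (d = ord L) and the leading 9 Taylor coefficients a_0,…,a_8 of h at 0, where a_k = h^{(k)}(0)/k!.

L = (19 + 64·x + 64·x^2) + (-2 - 4·x)·Dx + (1 + 4·x + 4·x^2)·Dx^2  (order 2).
h: a_k = -1, -1, 17/2, 15/2, -337/24, -181/24, 5281/720, 3811/720, -199649/40320, …
ICs: h(0) = -1, h′(0) = -1.

f: a_k = 1, 1, -1/2, 1/2, -5/8, 7/8, -21/16, 33/16, -429/128, …
g: a_k = -1, 0, 8, 0, -32/3, 0, 256/45, 0, -512/315, …
Sym-product of L_f,L_g gives L₀ (≤ ord 2).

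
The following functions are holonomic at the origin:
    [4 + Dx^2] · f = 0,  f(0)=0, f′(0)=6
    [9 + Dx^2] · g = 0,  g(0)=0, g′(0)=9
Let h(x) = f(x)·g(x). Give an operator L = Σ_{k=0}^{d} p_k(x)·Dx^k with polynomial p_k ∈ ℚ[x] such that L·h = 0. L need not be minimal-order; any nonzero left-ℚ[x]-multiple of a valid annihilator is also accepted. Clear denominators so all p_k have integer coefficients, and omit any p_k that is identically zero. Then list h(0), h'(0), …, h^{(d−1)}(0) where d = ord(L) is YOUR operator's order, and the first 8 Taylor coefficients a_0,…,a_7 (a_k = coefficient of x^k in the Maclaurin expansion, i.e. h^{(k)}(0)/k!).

f: a_k = 0, 6, 0, -4, 0, 4/5, 0, -8/105, …
g: a_k = 0, 9, 0, -27/2, 0, 243/40, 0, -729/560, …
f·g: L₀ = L_f ⊗_s L_g, ord ≤ 2·2.
L = 25 + 26·Dx^2 + Dx^4  (order 4).
h: a_k = 0, 0, 54, 0, -117, 0, 1953/20, 0, …
ICs: h(0) = 0, h′(0) = 0, h′′(0) = 108, h′′′(0) = 0.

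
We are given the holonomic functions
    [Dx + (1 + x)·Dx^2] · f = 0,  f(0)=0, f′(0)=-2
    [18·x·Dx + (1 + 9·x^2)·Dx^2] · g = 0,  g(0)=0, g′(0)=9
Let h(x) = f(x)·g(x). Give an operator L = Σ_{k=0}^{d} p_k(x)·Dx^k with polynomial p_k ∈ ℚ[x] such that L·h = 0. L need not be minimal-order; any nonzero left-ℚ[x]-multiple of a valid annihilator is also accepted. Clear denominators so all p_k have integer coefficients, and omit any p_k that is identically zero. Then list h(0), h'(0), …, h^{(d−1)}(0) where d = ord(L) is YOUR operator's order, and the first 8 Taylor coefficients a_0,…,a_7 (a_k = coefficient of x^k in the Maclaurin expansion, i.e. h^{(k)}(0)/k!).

L = (1368 + 2700·x + 37584·x^2 + 95580·x^3 + 87480·x^4 + 37908·x^5 + 26244·x^7)·Dx + (1298 + 9180·x + 54612·x^2 + 194724·x^3 + 324000·x^4 + 271188·x^5 + 102060·x^6 + 78732·x^7 + 91854·x^8)·Dx^2 + (76 + 2848·x + 12096·x^2 + 43992·x^3 + 117288·x^4 + 173016·x^5 + 139968·x^6 + 75816·x^7 + 78732·x^8 + 52488·x^9)·Dx^3 + (37 + 146·x + 901·x^2 + 2808·x^3 + 7362·x^4 + 15228·x^5 + 21546·x^6 + 17496·x^7 + 12393·x^8 + 13122·x^9 + 6561·x^10)·Dx^4  (order 4).
h: a_k = 0, 0, -18, 9, 48, -45/2, -1386/5, 1353/10, …
ICs: h(0) = 0, h′(0) = 0, h′′(0) = -36, h′′′(0) = 54.

f: a_k = 0, -2, 1, -2/3, 1/2, -2/5, 1/3, -2/7, …
g: a_k = 0, 9, 0, -27, 0, 729/5, 0, -6561/7, …
h₀=f·g: eliminate ⇒ L₀, order ≤ 2·2.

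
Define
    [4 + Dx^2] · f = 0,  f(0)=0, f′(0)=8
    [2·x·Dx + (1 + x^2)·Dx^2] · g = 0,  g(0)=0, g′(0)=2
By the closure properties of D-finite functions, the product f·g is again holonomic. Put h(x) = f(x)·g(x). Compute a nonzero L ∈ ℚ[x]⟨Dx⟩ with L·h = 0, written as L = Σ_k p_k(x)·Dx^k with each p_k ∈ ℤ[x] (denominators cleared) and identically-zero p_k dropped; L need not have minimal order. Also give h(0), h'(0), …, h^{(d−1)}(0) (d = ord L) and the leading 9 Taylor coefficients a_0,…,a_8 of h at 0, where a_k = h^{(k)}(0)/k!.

f: a_k = 0, 8, 0, -16/3, 0, 16/15, 0, -32/315, 0, …
g: a_k = 0, 2, 0, -2/3, 0, 2/5, 0, -2/7, 0, …
Product ⇒ symmetric product L₀, ord ≤ 4.
L = (160 + 464·x^2 + 464·x^4 + 256·x^6 + 64·x^8) + (96·x + 224·x^3 + 192·x^5 + 64·x^7)·Dx + (60 + 188·x^2 + 216·x^4 + 128·x^6 + 32·x^8)·Dx^2 + (24·x + 56·x^3 + 48·x^5 + 16·x^7)·Dx^3 + (5 + 18·x^2 + 25·x^4 + 16·x^6 + 4·x^8)·Dx^4  (order 4).
h: a_k = 0, 0, 16, 0, -16, 0, 80/9, 0, -16/3, …
ICs: h(0) = 0, h′(0) = 0, h′′(0) = 32, h′′′(0) = 0.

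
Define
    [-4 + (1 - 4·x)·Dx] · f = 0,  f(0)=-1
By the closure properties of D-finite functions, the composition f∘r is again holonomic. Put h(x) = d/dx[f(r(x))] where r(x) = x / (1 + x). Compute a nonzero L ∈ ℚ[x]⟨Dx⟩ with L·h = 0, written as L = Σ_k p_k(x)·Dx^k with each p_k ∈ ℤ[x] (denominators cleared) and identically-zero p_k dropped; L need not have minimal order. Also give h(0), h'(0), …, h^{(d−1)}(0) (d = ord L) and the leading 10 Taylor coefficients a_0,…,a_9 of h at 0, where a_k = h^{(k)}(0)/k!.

f: a_k = -1, -4, -16, -64, -256, -1024, -4096, -16384, -65536, -262144, …
Change of var in L_f (x↦r) gives L₀.
h=h₀': d/dx-closure on L₀ ⇒ L.
L = 6 + (-1 + 3·x)·Dx  (order 1).
h: a_k = -4, -24, -108, -432, -1620, -5832, -20412, -69984, -236196, -787320, …
ICs: h(0) = -4.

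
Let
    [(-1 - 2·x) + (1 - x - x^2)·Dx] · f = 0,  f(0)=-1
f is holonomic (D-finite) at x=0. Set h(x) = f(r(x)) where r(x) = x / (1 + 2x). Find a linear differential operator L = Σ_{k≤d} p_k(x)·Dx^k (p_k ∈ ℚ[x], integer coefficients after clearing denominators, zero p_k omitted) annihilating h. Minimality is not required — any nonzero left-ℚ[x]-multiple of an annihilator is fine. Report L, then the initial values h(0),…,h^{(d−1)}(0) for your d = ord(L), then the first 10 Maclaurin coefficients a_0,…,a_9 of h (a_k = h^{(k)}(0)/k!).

L = (-1 - 4·x) + (1 + 5·x + 7·x^2 + 2·x^3)·Dx  (order 1).
h: a_k = -1, -1, 0, 1, -3, 8, -21, 55, -144, 377, …
ICs: h(0) = -1.

f: a_k = -1, -1, -2, -3, -5, -8, -13, -21, -34, -55, …
L₀ from L_f via x↦r, Dx↦r'^{-1}Dx.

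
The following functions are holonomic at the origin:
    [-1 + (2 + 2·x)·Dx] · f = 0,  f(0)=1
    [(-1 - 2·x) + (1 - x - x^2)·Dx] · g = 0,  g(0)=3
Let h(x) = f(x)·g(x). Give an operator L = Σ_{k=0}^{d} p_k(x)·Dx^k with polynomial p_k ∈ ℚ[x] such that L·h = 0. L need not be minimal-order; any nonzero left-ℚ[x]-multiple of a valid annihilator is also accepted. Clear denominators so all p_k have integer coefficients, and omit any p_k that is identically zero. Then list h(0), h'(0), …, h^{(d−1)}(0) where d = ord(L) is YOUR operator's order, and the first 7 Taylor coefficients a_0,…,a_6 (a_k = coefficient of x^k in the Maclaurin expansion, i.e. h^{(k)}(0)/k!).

L = (3 + 5·x + 3·x^2) + (-2 + 4·x^2 + 2·x^3)·Dx  (order 1).
h: a_k = 3, 9/2, 57/8, 189/16, 2409/128, 7863/256, 50661/1024, …
ICs: h(0) = 3.

f: a_k = 1, 1/2, -1/8, 1/16, -5/128, 7/256, -21/1024, …
g: a_k = 3, 3, 6, 9, 15, 24, 39, …
Sym-product of L_f,L_g gives L₀ (≤ ord 1).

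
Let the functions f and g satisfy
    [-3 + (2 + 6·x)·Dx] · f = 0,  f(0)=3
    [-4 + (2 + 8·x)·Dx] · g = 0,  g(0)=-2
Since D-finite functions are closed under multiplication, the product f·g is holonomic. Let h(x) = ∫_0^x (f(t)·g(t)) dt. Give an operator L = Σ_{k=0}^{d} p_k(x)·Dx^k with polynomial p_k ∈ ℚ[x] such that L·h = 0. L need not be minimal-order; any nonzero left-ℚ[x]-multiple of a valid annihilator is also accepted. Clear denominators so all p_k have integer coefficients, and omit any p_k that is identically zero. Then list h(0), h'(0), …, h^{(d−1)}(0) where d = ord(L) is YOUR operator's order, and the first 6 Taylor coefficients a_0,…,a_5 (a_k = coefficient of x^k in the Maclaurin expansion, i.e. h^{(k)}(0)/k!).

L = (-7 - 24·x)·Dx + (2 + 14·x + 24·x^2)·Dx^2  (order 2).
h: a_k = 0, -6, -21/2, 1/4, -21/32, 591/320, …
ICs: h(0) = 0, h′(0) = -6.

f: a_k = 3, 9/2, -27/8, 81/16, -1215/128, 5103/256, …
g: a_k = -2, -4, 4, -8, 20, -56, …
L₀ := L_f ⊗_s L_g (sym. prod.), ord ≤ 1.
Integrate: L := L₀·Dx.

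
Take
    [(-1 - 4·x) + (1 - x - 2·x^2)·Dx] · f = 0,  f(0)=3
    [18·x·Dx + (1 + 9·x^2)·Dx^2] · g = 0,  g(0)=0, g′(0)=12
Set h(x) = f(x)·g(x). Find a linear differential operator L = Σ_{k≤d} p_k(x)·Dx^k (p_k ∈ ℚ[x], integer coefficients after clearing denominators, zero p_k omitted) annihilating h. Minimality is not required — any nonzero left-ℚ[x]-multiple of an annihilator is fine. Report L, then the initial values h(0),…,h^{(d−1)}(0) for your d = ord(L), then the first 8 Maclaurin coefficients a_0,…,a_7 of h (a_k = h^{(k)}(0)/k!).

f: a_k = 3, 3, 9, 15, 33, 63, 129, 255, …
g: a_k = 0, 12, 0, -36, 0, 972/5, 0, -8748/7, …
h₀=f·g: eliminate ⇒ L₀, order ≤ 1·2.
L = (4 + 18·x + 108·x^2) + (2 - 10·x + 36·x^2 + 108·x^3)·Dx + (-1 + x - 7·x^2 + 9·x^3 + 18·x^4)·Dx^2  (order 2).
h: a_k = 0, 36, 36, 0, 72, 3276/5, 3996/5, -57384/35, …
ICs: h(0) = 0, h′(0) = 36.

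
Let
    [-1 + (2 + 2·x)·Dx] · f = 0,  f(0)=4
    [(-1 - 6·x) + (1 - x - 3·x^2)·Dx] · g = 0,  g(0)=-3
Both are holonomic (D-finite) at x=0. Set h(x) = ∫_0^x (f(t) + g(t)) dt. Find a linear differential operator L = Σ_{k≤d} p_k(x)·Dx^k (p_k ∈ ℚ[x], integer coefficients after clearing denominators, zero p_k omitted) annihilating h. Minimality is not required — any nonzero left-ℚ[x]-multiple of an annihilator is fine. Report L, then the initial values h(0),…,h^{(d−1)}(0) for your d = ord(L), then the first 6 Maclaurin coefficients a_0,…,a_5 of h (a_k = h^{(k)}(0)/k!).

L = (17 + 57·x + 135·x^2 + 90·x^3)·Dx + (-33 - 134·x - 387·x^2 - 510·x^3 - 225·x^4)·Dx^2 + (2 + 30·x + 22·x^2 - 126·x^3 - 210·x^4 - 90·x^5)·Dx^3  (order 3).
h: a_k = 0, 1, -1/2, -25/6, -83/16, -1829/160, …
ICs: h(0) = 0, h′(0) = 1, h′′(0) = -1.

f: a_k = 4, 2, -1/2, 1/4, -5/32, 7/64, …
g: a_k = -3, -3, -12, -21, -57, -120, …
L₀ := lclm(L_f,L_g); ord L₀ ≤ 1+1.
h=∫h₀ ⇒ L = L₀·Dx.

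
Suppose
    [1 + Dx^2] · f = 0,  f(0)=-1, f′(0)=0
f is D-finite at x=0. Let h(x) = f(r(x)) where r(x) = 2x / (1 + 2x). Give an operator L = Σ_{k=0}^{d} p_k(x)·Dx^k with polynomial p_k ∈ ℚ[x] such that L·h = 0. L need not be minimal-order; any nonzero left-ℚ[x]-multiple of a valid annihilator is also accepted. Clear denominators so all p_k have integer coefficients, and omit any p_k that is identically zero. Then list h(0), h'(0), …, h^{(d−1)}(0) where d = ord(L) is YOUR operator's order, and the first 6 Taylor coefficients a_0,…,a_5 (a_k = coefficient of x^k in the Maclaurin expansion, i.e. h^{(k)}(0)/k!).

f: a_k = -1, 0, 1/2, 0, -1/24, 0, …
L₀ from L_f via x↦r, Dx↦r'^{-1}Dx.
L = 4 + (4 + 24·x + 48·x^2 + 32·x^3)·Dx + (1 + 8·x + 24·x^2 + 32·x^3 + 16·x^4)·Dx^2  (order 2).
h: a_k = -1, 0, 2, -8, 70/3, -176/3, …
ICs: h(0) = -1, h′(0) = 0.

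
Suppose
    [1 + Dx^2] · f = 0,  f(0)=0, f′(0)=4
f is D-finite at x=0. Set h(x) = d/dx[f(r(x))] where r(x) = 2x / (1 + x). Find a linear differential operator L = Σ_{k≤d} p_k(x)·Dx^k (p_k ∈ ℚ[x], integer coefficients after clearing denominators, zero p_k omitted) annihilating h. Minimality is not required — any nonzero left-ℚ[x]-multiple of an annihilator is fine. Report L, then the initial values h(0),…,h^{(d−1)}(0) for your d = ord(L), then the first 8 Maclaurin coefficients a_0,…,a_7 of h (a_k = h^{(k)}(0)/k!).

f: a_k = 0, 4, 0, -2/3, 0, 1/30, 0, -1/1260, …
f∘r: x↦r, Dx↦Dx/r' in L_f ⇒ L₀.
Differentiate: ansatz ord ≤ ord L₀ ⇒ L.
L = (10 + 12·x + 6·x^2) + (6 + 18·x + 18·x^2 + 6·x^3)·Dx + (1 + 4·x + 6·x^2 + 4·x^3 + x^4)·Dx^2  (order 2).
h: a_k = 8, -16, 8, 32, -344/3, 240, -17672/45, 24256/45, …
ICs: h(0) = 8, h′(0) = -16.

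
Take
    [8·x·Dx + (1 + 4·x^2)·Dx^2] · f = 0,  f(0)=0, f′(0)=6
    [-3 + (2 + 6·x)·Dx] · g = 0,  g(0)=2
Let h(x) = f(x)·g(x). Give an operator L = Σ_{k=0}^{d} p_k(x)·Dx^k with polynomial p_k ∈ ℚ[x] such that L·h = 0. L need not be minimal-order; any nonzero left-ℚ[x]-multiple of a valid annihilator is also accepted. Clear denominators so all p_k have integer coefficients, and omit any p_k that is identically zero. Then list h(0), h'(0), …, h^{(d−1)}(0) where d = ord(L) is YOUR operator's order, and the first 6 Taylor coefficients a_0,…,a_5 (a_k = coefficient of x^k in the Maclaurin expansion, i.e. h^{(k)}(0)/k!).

L = (27 - 48·x - 36·x^2) + (-12 - 4·x + 144·x^2 + 144·x^3)·Dx + (4 + 24·x + 52·x^2 + 96·x^3 + 144·x^4)·Dx^2  (order 2).
h: a_k = 0, 12, 18, -59/2, -15/4, 2949/160, …
ICs: h(0) = 0, h′(0) = 12.

f: a_k = 0, 6, 0, -8, 0, 96/5, …
g: a_k = 2, 3, -9/4, 27/8, -405/64, 1701/128, …
Sym-product of L_f,L_g gives L₀ (≤ ord 2).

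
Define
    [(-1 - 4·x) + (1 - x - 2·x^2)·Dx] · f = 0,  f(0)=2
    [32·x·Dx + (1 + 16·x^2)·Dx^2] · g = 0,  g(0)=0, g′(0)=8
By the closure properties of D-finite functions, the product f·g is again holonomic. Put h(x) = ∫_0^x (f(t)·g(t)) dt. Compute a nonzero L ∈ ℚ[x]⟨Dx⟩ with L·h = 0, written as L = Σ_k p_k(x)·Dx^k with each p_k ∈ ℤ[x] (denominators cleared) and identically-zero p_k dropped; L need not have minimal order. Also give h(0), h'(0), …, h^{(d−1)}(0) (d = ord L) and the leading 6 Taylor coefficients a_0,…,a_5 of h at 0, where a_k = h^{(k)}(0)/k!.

L = (4 + 32·x + 192·x^2)·Dx + (2 - 24·x + 64·x^2 + 192·x^3)·Dx^2 + (-1 + x - 14·x^2 + 16·x^3 + 32·x^4)·Dx^3  (order 3).
h: a_k = 0, 0, 8, 16/3, -28/3, -16/15, …
ICs: h(0) = 0, h′(0) = 0, h′′(0) = 16.

f: a_k = 2, 2, 6, 10, 22, 42, …
g: a_k = 0, 8, 0, -128/3, 0, 2048/5, …
Product ⇒ symmetric product L₀, ord ≤ 2.
∫: right-multiply L₀ by Dx.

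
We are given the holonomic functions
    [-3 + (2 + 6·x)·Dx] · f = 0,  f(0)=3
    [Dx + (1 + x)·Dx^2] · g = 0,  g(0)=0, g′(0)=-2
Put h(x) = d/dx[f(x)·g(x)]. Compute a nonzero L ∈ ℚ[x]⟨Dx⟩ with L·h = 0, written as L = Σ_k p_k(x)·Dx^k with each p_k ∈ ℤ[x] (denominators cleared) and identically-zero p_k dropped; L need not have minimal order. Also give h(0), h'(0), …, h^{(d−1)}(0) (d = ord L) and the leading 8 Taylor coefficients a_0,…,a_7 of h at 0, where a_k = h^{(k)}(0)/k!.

f: a_k = 3, 9/2, -27/8, 81/16, -1215/128, 5103/256, -45927/1024, 216513/2048, …
g: a_k = 0, -2, 1, -2/3, 1/2, -2/5, 1/3, -2/7, …
L₀ := L_f ⊗_s L_g (sym. prod.), ord ≤ 2.
h₀' ⇒ L via d/dx closure of L₀.
L = (3 + 126·x + 27·x^2) + (128 + 648·x + 864·x^2 + 216·x^3)·Dx + (28 + 208·x + 504·x^2 + 432·x^3 + 108·x^4)·Dx^2  (order 2).
h: a_k = -6, -12, 111/4, -60, 8751/64, -53013/160, 2159127/2560, -2490969/1120, …
ICs: h(0) = -6, h′(0) = -12.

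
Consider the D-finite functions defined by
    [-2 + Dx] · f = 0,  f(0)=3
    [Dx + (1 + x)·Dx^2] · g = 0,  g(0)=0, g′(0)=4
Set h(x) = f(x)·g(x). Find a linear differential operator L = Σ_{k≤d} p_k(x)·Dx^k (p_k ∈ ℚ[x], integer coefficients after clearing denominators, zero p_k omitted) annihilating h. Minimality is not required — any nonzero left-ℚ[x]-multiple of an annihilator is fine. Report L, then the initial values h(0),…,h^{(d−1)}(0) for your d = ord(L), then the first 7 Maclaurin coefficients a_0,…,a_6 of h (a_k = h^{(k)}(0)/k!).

L = (2 + 4·x) + (-3 - 4·x)·Dx + (1 + x)·Dx^2  (order 2).
h: a_k = 0, 12, 18, 16, 9, 22/5, 4/3, …
ICs: h(0) = 0, h′(0) = 12.

f: a_k = 3, 6, 6, 4, 2, 4/5, 4/15, …
g: a_k = 0, 4, -2, 4/3, -1, 4/5, -2/3, …
h₀=f·g: eliminate ⇒ L₀, order ≤ 1·2.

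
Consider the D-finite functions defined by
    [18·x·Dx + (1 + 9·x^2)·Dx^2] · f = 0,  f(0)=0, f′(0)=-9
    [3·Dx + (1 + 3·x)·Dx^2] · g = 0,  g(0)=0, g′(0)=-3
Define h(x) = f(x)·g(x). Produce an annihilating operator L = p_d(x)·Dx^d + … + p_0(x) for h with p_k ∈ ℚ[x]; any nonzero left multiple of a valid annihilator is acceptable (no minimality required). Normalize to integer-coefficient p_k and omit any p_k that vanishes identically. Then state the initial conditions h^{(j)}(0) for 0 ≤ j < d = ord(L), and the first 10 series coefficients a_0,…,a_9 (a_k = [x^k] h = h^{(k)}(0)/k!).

L = (648 + 3564·x + 19440·x^2 + 113724·x^3 + 262440·x^4 + 341172·x^5 + 236196·x^7)·Dx + (162 + 3348·x + 24948·x^2 + 117612·x^3 + 396576·x^4 + 813564·x^5 + 918540·x^6 + 236196·x^7 + 826686·x^8)·Dx^2 + (36 + 576·x + 5184·x^2 + 25272·x^3 + 87480·x^4 + 227448·x^5 + 419904·x^6 + 472392·x^7 + 236196·x^8 + 472392·x^9)·Dx^3 + (5 + 54·x + 333·x^2 + 1512·x^3 + 5346·x^4 + 14580·x^5 + 30618·x^6 + 52488·x^7 + 59049·x^8 + 39366·x^9 + 59049·x^10)·Dx^4  (order 4).
h: a_k = 0, 0, 27, -81/2, 0, -243/4, 3159/5, -24057/20, 0, -793881/280, …
ICs: h(0) = 0, h′(0) = 0, h′′(0) = 54, h′′′(0) = -243.

f: a_k = 0, -9, 0, 27, 0, -729/5, 0, 6561/7, 0, -6561, …
g: a_k = 0, -3, 9/2, -9, 81/4, -243/5, 243/2, -2187/7, 6561/8, -2187, …
Sym-product of L_f,L_g gives L₀ (≤ ord 4).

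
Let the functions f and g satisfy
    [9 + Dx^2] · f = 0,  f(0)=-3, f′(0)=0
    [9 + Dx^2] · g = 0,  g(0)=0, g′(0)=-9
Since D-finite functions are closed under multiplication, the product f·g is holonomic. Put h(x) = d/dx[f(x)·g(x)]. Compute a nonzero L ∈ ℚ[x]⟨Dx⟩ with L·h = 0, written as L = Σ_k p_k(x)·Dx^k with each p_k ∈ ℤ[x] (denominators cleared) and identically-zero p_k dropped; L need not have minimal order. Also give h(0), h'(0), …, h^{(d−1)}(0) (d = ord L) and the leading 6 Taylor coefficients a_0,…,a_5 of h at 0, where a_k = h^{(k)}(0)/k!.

L = 36 + Dx^2  (order 2).
h: a_k = 27, 0, -486, 0, 1458, 0, …
ICs: h(0) = 27, h′(0) = 0.

f: a_k = -3, 0, 27/2, 0, -81/8, 0, …
g: a_k = 0, -9, 0, 27/2, 0, -243/40, …
Sym-product of L_f,L_g gives L₀ (≤ ord 4).
Differentiate: ansatz ord ≤ ord L₀ ⇒ L.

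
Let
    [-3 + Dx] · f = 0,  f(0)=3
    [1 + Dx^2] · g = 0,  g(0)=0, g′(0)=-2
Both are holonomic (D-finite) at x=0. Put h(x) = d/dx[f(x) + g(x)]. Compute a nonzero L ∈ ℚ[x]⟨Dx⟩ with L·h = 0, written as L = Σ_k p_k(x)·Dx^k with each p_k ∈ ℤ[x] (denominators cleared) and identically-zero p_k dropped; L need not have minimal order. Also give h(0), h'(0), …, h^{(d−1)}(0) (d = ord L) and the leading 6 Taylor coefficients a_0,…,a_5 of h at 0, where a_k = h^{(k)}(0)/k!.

f: a_k = 3, 9, 27/2, 27/2, 81/8, 243/40, …
g: a_k = 0, -2, 0, 1/3, 0, -1/60, …
Weyl lclm of L_f,L_g ⇒ L₀ (ord ≤ 3).
Derive L from L₀ (diff closure).
L = 3 - Dx + 3·Dx^2 - Dx^3  (order 3).
h: a_k = 7, 27, 83/2, 81/2, 727/24, 729/40, …
ICs: h(0) = 7, h′(0) = 27, h′′(0) = 83.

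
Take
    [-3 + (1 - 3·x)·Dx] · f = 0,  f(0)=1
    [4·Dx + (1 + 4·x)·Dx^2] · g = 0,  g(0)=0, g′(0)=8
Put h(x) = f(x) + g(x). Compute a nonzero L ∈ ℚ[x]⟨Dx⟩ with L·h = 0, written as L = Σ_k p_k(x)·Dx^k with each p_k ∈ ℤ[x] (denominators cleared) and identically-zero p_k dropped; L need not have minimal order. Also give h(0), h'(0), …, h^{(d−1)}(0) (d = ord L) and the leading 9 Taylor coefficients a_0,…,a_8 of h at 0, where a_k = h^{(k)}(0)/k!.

f: a_k = 1, 3, 9, 27, 81, 243, 729, 2187, 6561, …
g: a_k = 0, 8, -16, 128/3, -128, 2048/5, -4096/3, 32768/7, -16384, …
L₀ := lclm(L_f,L_g); ord L₀ ≤ 1+2.
L = (204 + 144·x)·Dx + (11 + 312·x + 288·x^2)·Dx^2 + (-5 - 11·x + 54·x^2 + 72·x^3)·Dx^3  (order 3).
h: a_k = 1, 11, -7, 209/3, -47, 3263/5, -1909/3, 48077/7, -9823, …
ICs: h(0) = 1, h′(0) = 11, h′′(0) = -14.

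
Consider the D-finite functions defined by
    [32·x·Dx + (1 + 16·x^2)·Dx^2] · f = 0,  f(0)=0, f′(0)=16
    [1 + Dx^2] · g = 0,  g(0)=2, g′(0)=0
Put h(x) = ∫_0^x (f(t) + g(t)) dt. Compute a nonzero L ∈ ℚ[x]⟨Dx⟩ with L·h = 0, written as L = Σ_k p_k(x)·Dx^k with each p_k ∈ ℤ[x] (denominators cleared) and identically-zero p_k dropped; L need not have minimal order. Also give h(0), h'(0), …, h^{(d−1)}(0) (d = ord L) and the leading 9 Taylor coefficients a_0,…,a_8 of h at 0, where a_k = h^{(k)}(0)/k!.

L = (-6112·x + 99328·x^3 + 8192·x^5)·Dx^2 + (-31 + 1072·x^2 + 25344·x^4 + 4096·x^6)·Dx^3 + (-6112·x + 99328·x^3 + 8192·x^5)·Dx^4 + (-31 + 1072·x^2 + 25344·x^4 + 4096·x^6)·Dx^5  (order 5).
h: a_k = 0, 2, 8, -1/3, -64/3, 1/60, 2048/15, -1/2520, -8192/7, …
ICs: h(0) = 0, h′(0) = 2, h′′(0) = 16, h′′′(0) = -2, h′′′′(0) = -512.

f: a_k = 0, 16, 0, -256/3, 0, 4096/5, 0, -65536/7, 0, …
g: a_k = 2, 0, -1, 0, 1/12, 0, -1/360, 0, 1/20160, …
Weyl lclm of L_f,L_g ⇒ L₀ (ord ≤ 4).
∫: right-multiply L₀ by Dx.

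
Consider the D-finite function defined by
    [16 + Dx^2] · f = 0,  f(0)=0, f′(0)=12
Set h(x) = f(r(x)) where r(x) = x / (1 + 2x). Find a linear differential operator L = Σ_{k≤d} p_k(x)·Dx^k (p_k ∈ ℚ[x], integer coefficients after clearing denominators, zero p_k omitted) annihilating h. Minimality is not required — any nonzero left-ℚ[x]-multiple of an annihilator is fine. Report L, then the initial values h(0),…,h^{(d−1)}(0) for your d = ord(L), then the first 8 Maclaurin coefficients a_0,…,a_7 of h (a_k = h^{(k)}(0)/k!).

f: a_k = 0, 12, 0, -32, 0, 128/5, 0, -1024/105, …
h₀=f(r): pull back L_f along r ⇒ L₀.
L = 16 + (4 + 24·x + 48·x^2 + 32·x^3)·Dx + (1 + 8·x + 24·x^2 + 32·x^3 + 16·x^4)·Dx^2  (order 2).
h: a_k = 0, 12, -24, 16, 96, -2752/5, 1920, -565504/105, …
ICs: h(0) = 0, h′(0) = 12.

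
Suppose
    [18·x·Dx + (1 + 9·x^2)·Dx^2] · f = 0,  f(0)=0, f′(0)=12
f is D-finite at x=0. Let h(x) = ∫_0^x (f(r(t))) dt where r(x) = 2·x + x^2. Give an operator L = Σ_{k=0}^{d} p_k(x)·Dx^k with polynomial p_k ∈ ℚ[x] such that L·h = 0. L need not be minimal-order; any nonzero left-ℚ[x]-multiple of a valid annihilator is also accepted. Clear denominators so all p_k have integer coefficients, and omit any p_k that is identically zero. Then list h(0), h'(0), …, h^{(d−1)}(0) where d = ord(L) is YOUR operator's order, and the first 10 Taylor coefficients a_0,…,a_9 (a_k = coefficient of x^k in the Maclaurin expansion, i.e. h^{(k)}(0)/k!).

L = (-1 + 72·x + 144·x^2 + 108·x^3 + 27·x^4)·Dx^2 + (1 + x + 36·x^2 + 72·x^3 + 45·x^4 + 9·x^5)·Dx^3  (order 3).
h: a_k = 0, 0, 12, 4, -72, -432/5, 5004/5, 15516/7, -126360/7, -61344, …
ICs: h(0) = 0, h′(0) = 0, h′′(0) = 24.

f: a_k = 0, 12, 0, -36, 0, 972/5, 0, -8748/7, 0, 8748, …
L₀ from L_f via x↦r, Dx↦r'^{-1}Dx.
h=∫h₀ ⇒ L = L₀·Dx.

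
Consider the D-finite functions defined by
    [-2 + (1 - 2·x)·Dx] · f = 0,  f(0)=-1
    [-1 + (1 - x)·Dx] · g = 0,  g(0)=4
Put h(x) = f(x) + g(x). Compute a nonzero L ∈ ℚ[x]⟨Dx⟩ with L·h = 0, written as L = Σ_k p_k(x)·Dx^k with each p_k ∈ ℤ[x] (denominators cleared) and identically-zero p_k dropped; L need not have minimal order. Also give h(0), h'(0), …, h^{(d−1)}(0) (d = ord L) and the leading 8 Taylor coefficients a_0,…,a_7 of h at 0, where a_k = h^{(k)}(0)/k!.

L = -4 + (6 - 8·x)·Dx + (-1 + 3·x - 2·x^2)·Dx^2  (order 2).
h: a_k = 3, 2, 0, -4, -12, -28, -60, -124, …
ICs: h(0) = 3, h′(0) = 2.

f: a_k = -1, -2, -4, -8, -16, -32, -64, -128, …
g: a_k = 4, 4, 4, 4, 4, 4, 4, 4, …
Sum ⇒ L₀ = lclm(L_f,L_g) in ℚ(x)⟨Dx⟩.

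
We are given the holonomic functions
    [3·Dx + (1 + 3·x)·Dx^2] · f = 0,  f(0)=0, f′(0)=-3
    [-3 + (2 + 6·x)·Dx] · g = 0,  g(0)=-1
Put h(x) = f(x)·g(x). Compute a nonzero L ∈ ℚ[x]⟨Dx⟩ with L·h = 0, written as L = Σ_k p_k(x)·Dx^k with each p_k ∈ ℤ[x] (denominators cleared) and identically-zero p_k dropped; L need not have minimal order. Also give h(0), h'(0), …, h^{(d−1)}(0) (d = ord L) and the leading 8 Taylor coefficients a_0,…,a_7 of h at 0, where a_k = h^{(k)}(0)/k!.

L = 9 + (4 + 24·x + 36·x^2)·Dx^2  (order 2).
h: a_k = 0, 3, 0, -9/8, 27/8, -5751/640, 7533/320, -2218347/35840, …
ICs: h(0) = 0, h′(0) = 3.

f: a_k = 0, -3, 9/2, -9, 81/4, -243/5, 243/2, -2187/7, …
g: a_k = -1, -3/2, 9/8, -27/16, 405/128, -1701/256, 15309/1024, -72171/2048, …
h₀=f·g: eliminate ⇒ L₀, order ≤ 2·1.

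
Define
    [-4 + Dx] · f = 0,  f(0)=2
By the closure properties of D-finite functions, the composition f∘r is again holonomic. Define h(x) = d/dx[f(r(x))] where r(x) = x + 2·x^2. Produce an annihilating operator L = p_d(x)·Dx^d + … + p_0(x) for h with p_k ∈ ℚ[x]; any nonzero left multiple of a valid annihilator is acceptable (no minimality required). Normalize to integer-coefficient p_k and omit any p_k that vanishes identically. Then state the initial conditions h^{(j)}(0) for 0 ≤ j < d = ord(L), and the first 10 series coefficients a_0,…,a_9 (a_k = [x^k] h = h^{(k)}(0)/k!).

f: a_k = 2, 8, 16, 64/3, 64/3, 256/15, 512/45, 2048/315, 1024/315, 4096/2835, …
L₀ from L_f via x↦r, Dx↦r'^{-1}Dx.
h=h₀': d/dx-closure on L₀ ⇒ L.
L = (8 + 32·x + 64·x^2) + (-1 - 4·x)·Dx  (order 1).
h: a_k = 8, 64, 256, 2560/3, 6656/3, 77824/15, 475136/45, 6258688/315, 2146304/63, 155582464/2835, …
ICs: h(0) = 8.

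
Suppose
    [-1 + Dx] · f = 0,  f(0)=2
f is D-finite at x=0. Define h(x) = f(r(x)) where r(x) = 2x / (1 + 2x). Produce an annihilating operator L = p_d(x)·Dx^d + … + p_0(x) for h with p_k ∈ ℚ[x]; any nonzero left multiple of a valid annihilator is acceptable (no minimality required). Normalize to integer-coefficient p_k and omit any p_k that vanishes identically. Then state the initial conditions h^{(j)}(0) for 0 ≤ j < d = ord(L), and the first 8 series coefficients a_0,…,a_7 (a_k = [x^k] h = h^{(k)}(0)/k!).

f: a_k = 2, 2, 1, 1/3, 1/12, 1/60, 1/360, 1/2520, …
Change of var in L_f (x↦r) gives L₀.
L = -2 + (1 + 4·x + 4·x^2)·Dx  (order 1).
h: a_k = 2, 4, -4, 8/3, 4/3, -152/15, 1208/45, -17456/315, …
ICs: h(0) = 2.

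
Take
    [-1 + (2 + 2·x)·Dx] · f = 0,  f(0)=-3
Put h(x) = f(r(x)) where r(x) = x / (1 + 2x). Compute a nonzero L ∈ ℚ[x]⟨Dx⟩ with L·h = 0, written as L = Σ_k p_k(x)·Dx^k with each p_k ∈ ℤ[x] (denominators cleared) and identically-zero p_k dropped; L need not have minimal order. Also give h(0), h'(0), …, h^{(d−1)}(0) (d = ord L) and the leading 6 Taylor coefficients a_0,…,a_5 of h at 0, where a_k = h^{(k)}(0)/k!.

L = -1 + (2 + 10·x + 12·x^2)·Dx  (order 1).
h: a_k = -3, -3/2, 27/8, -123/16, 2271/128, -10629/256, …
ICs: h(0) = -3.

f: a_k = -3, -3/2, 3/8, -3/16, 15/128, -21/256, …
h₀=f(r): pull back L_f along r ⇒ L₀.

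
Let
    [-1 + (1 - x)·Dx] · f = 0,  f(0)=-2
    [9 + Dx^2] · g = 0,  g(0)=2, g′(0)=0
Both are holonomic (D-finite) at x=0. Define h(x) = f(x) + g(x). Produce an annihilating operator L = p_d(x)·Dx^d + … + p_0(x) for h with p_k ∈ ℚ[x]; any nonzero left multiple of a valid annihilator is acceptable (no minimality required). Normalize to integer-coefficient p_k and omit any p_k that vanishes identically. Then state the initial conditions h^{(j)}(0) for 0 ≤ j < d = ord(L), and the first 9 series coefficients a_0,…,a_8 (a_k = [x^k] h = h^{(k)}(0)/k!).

f: a_k = -2, -2, -2, -2, -2, -2, -2, -2, -2, …
g: a_k = 2, 0, -9, 0, 27/4, 0, -81/40, 0, 729/2240, …
Weyl lclm of L_f,L_g ⇒ L₀ (ord ≤ 3).
L = (135 - 162·x + 81·x^2) + (-99 + 261·x - 243·x^2 + 81·x^3)·Dx + (15 - 18·x + 9·x^2)·Dx^2 + (-11 + 29·x - 27·x^2 + 9·x^3)·Dx^3  (order 3).
h: a_k = 0, -2, -11, -2, 19/4, -2, -161/40, -2, -3751/2240, …
ICs: h(0) = 0, h′(0) = -2, h′′(0) = -22.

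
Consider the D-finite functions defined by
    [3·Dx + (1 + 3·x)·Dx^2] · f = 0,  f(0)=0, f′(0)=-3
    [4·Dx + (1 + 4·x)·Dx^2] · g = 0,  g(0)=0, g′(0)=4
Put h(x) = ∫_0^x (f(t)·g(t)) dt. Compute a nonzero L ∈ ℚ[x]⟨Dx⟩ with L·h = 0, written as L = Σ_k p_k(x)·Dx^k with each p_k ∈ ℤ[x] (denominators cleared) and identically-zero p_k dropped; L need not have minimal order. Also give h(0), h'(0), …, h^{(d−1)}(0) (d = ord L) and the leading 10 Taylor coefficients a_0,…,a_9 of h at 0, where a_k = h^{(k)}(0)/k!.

L = (600 + 4032·x + 6912·x^2)·Dx^2 + (854 + 8808·x + 30240·x^2 + 34560·x^3)·Dx^3 + (172 + 2380·x + 12312·x^2 + 28224·x^3 + 24192·x^4)·Dx^4 + (7 + 122·x + 847·x^2 + 2928·x^3 + 5040·x^4 + 3456·x^5)·Dx^5  (order 5).
h: a_k = 0, 0, 0, -4, 21/2, -136/5, 147/2, -7254/35, 12131/20, -38480/21, …
ICs: h(0) = 0, h′(0) = 0, h′′(0) = 0, h′′′(0) = -24, h′′′′(0) = 252.

f: a_k = 0, -3, 9/2, -9, 81/4, -243/5, 243/2, -2187/7, 6561/8, -2187, …
g: a_k = 0, 4, -8, 64/3, -64, 1024/5, -2048/3, 16384/7, -8192, 262144/9, …
h₀=f·g: eliminate ⇒ L₀, order ≤ 2·2.
h=∫₀ˣh₀: take L = L₀·Dx.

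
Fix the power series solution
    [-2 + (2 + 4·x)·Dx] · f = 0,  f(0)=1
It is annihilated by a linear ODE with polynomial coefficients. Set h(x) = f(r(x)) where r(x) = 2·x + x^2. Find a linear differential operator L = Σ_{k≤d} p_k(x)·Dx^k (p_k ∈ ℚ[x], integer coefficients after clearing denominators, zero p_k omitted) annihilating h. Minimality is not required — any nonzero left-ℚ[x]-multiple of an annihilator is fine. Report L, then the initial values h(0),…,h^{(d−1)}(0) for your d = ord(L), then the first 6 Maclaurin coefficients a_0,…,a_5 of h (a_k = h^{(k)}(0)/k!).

f: a_k = 1, 1, -1/2, 1/2, -5/8, 7/8, …
f∘r: x↦r, Dx↦Dx/r' in L_f ⇒ L₀.
L = (-2 - 2·x) + (1 + 4·x + 2·x^2)·Dx  (order 1).
h: a_k = 1, 2, -1, 2, -9/2, 11, …
ICs: h(0) = 1.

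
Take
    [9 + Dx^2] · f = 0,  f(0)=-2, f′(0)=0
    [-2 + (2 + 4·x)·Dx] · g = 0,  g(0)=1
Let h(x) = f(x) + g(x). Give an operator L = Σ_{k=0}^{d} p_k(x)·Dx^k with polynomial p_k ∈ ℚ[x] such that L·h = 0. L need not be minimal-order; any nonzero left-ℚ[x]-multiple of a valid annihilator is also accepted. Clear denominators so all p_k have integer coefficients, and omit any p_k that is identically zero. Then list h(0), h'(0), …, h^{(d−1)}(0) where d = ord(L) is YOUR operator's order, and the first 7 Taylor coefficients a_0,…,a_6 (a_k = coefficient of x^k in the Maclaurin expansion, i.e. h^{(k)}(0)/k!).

f: a_k = -2, 0, 9, 0, -27/4, 0, 81/40, …
g: a_k = 1, 1, -1/2, 1/2, -5/8, 7/8, -21/16, …
Sum ⇒ L₀ = lclm(L_f,L_g) in ℚ(x)⟨Dx⟩.
L = (-54 - 162·x - 162·x^2) + (36 + 234·x + 486·x^2 + 324·x^3)·Dx + (-6 - 18·x - 18·x^2)·Dx^2 + (4 + 26·x + 54·x^2 + 36·x^3)·Dx^3  (order 3).
h: a_k = -1, 1, 17/2, 1/2, -59/8, 7/8, 57/80, …
ICs: h(0) = -1, h′(0) = 1, h′′(0) = 17.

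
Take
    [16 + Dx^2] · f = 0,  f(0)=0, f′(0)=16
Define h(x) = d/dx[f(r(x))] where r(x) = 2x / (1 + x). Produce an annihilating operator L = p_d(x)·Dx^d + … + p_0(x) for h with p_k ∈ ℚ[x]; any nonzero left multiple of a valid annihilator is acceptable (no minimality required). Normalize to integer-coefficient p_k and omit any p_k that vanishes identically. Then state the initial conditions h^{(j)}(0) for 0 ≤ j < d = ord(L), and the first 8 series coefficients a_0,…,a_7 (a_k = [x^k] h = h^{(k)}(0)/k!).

L = (70 + 12·x + 6·x^2) + (6 + 18·x + 18·x^2 + 6·x^3)·Dx + (1 + 4·x + 6·x^2 + 4·x^3 + x^4)·Dx^2  (order 2).
h: a_k = 32, -64, -928, 3968, -13856/3, -12480, 3033952/45, -6999296/45, …
ICs: h(0) = 32, h′(0) = -64.

f: a_k = 0, 16, 0, -128/3, 0, 512/15, 0, -4096/315, …
Change of var in L_f (x↦r) gives L₀.
Differentiate: ansatz ord ≤ ord L₀ ⇒ L.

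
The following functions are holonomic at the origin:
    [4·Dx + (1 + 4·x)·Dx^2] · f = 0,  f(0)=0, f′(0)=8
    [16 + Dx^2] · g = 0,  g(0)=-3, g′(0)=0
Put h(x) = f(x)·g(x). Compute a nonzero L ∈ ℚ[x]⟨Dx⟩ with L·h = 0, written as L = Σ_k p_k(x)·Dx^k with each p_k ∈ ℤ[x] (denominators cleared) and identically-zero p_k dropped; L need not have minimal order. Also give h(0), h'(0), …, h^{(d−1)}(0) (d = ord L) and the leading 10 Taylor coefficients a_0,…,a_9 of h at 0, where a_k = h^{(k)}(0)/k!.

f: a_k = 0, 8, -16, 128/3, -128, 2048/5, -4096/3, 32768/7, -16384, 524288/9, …
g: a_k = -3, 0, 24, 0, -32, 0, 256/15, 0, -512/105, 0, …
h₀=f·g: eliminate ⇒ L₀, order ≤ 2·2.
L = (-768 + 6144·x + 77824·x^2 + 262144·x^3 + 262144·x^4) + (256 + 5120·x + 24576·x^2 + 32768·x^3)·Dx + (1280·x + 10752·x^2 + 32768·x^3 + 32768·x^4)·Dx^2 + (16 + 320·x + 1536·x^2 + 2048·x^3)·Dx^3 + (3 + 56·x + 368·x^2 + 1024·x^3 + 1024·x^4)·Dx^4  (order 4).
h: a_k = 0, -24, 48, 64, 0, -2304/5, 1536, -190464/35, 303104/15, -4714496/63, …
ICs: h(0) = 0, h′(0) = -24, h′′(0) = 96, h′′′(0) = 384.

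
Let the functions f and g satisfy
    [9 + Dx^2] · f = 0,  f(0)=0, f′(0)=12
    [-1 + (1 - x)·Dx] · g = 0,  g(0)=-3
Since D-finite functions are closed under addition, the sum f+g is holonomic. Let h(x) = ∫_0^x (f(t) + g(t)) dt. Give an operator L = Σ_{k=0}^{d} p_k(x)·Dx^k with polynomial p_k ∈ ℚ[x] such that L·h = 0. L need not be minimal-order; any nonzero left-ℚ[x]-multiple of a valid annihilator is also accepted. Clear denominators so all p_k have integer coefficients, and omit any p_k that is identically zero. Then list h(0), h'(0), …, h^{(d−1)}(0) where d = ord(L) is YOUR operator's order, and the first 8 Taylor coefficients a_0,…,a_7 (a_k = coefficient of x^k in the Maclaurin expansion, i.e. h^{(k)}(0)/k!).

L = (-135 + 162·x - 81·x^2)·Dx + (99 - 261·x + 243·x^2 - 81·x^3)·Dx^2 + (-15 + 18·x - 9·x^2)·Dx^3 + (11 - 29·x + 27·x^2 - 9·x^3)·Dx^4  (order 4).
h: a_k = 0, -3, 9/2, -1, -21/4, -3/5, 17/20, -3/7, …
ICs: h(0) = 0, h′(0) = -3, h′′(0) = 9, h′′′(0) = -6.

f: a_k = 0, 12, 0, -18, 0, 81/10, 0, -243/140, …
g: a_k = -3, -3, -3, -3, -3, -3, -3, -3, …
Sum ⇒ L₀ = lclm(L_f,L_g) in ℚ(x)⟨Dx⟩.
h=∫h₀ ⇒ L = L₀·Dx.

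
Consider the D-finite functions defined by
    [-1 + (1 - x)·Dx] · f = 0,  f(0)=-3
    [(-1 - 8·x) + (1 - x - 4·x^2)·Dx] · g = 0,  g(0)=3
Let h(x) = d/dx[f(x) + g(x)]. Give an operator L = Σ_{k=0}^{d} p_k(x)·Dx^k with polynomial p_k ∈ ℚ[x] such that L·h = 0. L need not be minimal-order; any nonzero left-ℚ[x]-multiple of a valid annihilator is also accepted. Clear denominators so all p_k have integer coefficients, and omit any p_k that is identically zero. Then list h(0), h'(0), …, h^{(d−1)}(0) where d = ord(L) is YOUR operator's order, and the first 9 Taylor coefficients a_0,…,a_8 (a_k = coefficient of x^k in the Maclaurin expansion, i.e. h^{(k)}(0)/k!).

L = (-6 - 96·x - 384·x^3 + 96·x^4) + (6 + 42·x - 24·x^2 + 144·x^3 - 372·x^4 + 96·x^5)·Dx + (-1 + 2·x - 9·x^2 + 24·x^3 + 28·x^4 - 60·x^5 + 16·x^6)·Dx^2  (order 2).
h: a_k = 0, 24, 72, 336, 960, 3240, 9240, 27936, 79056, …
ICs: h(0) = 0, h′(0) = 24.

f: a_k = -3, -3, -3, -3, -3, -3, -3, -3, -3, …
g: a_k = 3, 3, 15, 27, 87, 195, 543, 1323, 3495, …
h₀=f+g: left-lcm gives L₀, ord ≤ 2.
Differentiate: ansatz ord ≤ ord L₀ ⇒ L.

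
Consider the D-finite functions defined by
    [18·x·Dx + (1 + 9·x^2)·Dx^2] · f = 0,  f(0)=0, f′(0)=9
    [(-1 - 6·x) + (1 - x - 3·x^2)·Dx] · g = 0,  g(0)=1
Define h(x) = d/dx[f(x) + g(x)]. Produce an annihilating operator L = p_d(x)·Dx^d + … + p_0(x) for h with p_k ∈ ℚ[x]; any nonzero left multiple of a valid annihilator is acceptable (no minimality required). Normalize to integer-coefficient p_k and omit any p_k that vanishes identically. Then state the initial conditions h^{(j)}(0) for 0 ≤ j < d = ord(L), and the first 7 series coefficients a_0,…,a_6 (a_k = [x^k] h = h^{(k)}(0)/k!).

L = (72 - 288·x - 4428·x^2 - 9720·x^3 - 33534·x^4 - 13122·x^6) + (-30 - 180·x - 144·x^2 - 1728·x^3 - 9153·x^4 - 23814·x^5 - 2187·x^6 - 13122·x^7)·Dx + (4 + 14·x + 114·x^2 - 36·x^3 + 459·x^4 - 1539·x^5 - 2430·x^6 - 729·x^7 - 2187·x^8)·Dx^2  (order 2).
h: a_k = 10, 8, -60, 76, 929, 582, -5042, …
ICs: h(0) = 10, h′(0) = 8.

f: a_k = 0, 9, 0, -27, 0, 729/5, 0, …
g: a_k = 1, 1, 4, 7, 19, 40, 97, …
h₀=f+g: left-lcm gives L₀, ord ≤ 3.
Derive L from L₀ (diff closure).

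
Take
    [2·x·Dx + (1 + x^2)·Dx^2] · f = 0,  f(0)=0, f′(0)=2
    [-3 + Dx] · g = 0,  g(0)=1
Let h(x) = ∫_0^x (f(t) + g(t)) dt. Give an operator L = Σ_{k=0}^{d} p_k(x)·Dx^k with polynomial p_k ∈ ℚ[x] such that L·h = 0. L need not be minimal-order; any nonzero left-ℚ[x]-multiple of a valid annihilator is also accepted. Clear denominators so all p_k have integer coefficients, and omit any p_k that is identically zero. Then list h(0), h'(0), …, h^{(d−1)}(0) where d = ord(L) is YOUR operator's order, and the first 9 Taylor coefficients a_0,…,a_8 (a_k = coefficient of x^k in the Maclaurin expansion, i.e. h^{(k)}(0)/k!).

f: a_k = 0, 2, 0, -2/3, 0, 2/5, 0, -2/7, 0, …
g: a_k = 1, 3, 9/2, 9/2, 27/8, 81/40, 81/80, 243/560, 729/4480, …
Weyl lclm of L_f,L_g ⇒ L₀ (ord ≤ 3).
h=∫₀ˣh₀: take L = L₀·Dx.
L = (6 - 18·x - 18·x^2 - 18·x^3)·Dx^2 + (-11 - 12·x^2 - 9·x^4)·Dx^3 + (3 + 2·x + 6·x^2 + 2·x^3 + 3·x^4)·Dx^4  (order 4).
h: a_k = 0, 1, 5/2, 3/2, 23/24, 27/40, 97/240, 81/560, 83/4480, …
ICs: h(0) = 0, h′(0) = 1, h′′(0) = 5, h′′′(0) = 9.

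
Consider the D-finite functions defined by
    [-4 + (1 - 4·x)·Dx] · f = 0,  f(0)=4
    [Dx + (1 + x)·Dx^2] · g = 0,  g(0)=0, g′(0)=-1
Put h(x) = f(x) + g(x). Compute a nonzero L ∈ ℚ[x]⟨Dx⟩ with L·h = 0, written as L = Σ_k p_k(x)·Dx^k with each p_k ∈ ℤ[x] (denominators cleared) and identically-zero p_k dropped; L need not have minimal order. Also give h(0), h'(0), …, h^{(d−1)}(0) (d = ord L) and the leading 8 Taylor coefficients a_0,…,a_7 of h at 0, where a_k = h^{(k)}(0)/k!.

L = (112 + 32·x)·Dx + (94 + 208·x + 64·x^2)·Dx^2 + (-9 + 23·x + 48·x^2 + 16·x^3)·Dx^3  (order 3).
h: a_k = 4, 15, 129/2, 767/3, 4097/4, 20479/5, 98305/6, 458751/7, …
ICs: h(0) = 4, h′(0) = 15, h′′(0) = 129.

f: a_k = 4, 16, 64, 256, 1024, 4096, 16384, 65536, …
g: a_k = 0, -1, 1/2, -1/3, 1/4, -1/5, 1/6, -1/7, …
Sum ⇒ L₀ = lclm(L_f,L_g) in ℚ(x)⟨Dx⟩.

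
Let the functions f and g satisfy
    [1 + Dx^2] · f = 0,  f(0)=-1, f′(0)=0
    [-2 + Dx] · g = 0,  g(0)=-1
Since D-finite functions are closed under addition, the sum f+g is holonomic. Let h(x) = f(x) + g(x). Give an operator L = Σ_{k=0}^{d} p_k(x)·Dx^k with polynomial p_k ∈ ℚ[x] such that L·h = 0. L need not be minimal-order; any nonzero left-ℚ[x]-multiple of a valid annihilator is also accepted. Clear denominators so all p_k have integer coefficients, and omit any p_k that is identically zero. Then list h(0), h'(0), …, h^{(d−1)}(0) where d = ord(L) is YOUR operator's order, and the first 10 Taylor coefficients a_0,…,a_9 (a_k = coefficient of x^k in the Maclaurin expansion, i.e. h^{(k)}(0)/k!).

L = -2 + Dx - 2·Dx^2 + Dx^3  (order 3).
h: a_k = -2, -2, -3/2, -4/3, -17/24, -4/15, -7/80, -8/315, -257/40320, -4/2835, …
ICs: h(0) = -2, h′(0) = -2, h′′(0) = -3.

f: a_k = -1, 0, 1/2, 0, -1/24, 0, 1/720, 0, -1/40320, 0, …
g: a_k = -1, -2, -2, -4/3, -2/3, -4/15, -4/45, -8/315, -2/315, -4/2835, …
L₀ := lclm(L_f,L_g); ord L₀ ≤ 2+1.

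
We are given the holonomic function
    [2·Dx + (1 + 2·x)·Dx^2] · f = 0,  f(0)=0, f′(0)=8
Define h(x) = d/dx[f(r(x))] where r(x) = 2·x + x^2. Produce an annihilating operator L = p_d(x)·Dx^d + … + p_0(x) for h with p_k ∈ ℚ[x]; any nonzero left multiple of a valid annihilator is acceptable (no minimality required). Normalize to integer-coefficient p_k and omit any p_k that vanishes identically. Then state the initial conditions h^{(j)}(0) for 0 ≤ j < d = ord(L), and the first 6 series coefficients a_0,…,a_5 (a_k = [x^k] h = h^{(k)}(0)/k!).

L = (3 + 4·x + 2·x^2) + (1 + 5·x + 6·x^2 + 2·x^3)·Dx  (order 1).
h: a_k = 16, -48, 160, -544, 1856, -6336, …
ICs: h(0) = 16.

f: a_k = 0, 8, -8, 32/3, -16, 128/5, …
Change of var in L_f (x↦r) gives L₀.
Differentiate: ansatz ord ≤ ord L₀ ⇒ L.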